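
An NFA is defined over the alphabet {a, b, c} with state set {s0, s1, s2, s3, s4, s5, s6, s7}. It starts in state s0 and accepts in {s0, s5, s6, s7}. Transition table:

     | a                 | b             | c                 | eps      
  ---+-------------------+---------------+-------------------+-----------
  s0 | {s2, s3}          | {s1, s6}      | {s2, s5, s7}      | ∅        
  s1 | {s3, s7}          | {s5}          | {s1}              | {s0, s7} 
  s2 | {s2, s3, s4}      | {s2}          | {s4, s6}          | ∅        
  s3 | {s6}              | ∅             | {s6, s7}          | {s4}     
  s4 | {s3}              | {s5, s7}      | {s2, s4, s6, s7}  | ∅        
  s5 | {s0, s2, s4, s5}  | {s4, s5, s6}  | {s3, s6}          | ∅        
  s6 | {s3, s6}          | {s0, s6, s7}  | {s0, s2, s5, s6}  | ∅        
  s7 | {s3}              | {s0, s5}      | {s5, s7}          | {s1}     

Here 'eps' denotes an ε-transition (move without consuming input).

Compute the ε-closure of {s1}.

Begin with {s1}.
ε-move s1 → s0; add s0.
ε-move s1 → s7; add s7.

{s0, s1, s7}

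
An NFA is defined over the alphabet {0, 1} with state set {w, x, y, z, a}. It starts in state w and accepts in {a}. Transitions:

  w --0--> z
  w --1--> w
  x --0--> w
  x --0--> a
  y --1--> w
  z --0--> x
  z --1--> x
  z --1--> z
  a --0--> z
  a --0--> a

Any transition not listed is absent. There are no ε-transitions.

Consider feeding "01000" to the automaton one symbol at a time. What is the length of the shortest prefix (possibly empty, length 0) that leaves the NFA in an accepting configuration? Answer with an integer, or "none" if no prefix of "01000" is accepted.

3

Start in {w}.
Read '0': {w} → {z}.
Read '1': {z} → {x, z}.
Read '0': {x, z} → {w, x, a}.
None of the earlier sets intersect F, but {w, x, a} does.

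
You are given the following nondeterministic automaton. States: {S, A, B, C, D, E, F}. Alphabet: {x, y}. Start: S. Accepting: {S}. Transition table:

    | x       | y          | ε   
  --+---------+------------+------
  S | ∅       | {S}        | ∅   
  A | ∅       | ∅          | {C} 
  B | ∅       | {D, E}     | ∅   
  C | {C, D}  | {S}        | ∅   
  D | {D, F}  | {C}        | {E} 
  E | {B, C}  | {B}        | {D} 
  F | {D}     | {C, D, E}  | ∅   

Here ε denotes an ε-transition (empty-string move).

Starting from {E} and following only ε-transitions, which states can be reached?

{D, E}

Begin with {E}.
ε-move E → D; add D.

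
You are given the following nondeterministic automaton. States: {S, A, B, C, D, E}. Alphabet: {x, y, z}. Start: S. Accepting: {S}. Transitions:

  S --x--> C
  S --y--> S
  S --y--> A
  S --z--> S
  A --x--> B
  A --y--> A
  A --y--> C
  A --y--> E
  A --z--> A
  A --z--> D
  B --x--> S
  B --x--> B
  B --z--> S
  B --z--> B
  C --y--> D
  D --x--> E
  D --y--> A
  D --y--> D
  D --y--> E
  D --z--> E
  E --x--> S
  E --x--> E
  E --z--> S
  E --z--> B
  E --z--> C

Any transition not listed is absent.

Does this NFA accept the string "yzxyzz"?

Yes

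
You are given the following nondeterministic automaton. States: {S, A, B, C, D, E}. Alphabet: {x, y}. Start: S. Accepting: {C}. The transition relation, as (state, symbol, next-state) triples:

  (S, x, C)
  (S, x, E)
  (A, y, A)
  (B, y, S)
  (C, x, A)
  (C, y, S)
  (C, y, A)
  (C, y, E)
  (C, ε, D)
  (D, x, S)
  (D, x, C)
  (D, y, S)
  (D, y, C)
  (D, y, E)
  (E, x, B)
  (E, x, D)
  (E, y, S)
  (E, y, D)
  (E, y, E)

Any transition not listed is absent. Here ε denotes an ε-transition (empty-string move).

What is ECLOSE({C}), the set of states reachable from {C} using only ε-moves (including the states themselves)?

{C, D}

Begin with {C}.
ε-move C → D; add D.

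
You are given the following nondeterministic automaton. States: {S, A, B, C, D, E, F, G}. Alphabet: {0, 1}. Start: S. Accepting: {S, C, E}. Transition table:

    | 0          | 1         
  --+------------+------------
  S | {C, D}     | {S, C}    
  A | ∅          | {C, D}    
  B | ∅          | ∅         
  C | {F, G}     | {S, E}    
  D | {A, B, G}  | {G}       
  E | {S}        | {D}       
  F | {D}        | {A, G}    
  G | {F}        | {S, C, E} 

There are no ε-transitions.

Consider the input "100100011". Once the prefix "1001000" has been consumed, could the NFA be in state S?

Start in {S}.
Read '1': {S} → {S, C}.
Read '0': {S, C} → {C, D, F, G}.
Read '0': {C, D, F, G} → {A, B, D, F, G}.
Read '1': {A, B, D, F, G} → {S, A, C, D, E, G}.
Read '0': {S, A, C, D, E, G} → {S, A, B, C, D, F, G}.
Read '0': {S, A, B, C, D, F, G} → {A, B, C, D, F, G}.
Read '0': {A, B, C, D, F, G} → {A, B, D, F, G}.
State S is not in {A, B, D, F, G}.

No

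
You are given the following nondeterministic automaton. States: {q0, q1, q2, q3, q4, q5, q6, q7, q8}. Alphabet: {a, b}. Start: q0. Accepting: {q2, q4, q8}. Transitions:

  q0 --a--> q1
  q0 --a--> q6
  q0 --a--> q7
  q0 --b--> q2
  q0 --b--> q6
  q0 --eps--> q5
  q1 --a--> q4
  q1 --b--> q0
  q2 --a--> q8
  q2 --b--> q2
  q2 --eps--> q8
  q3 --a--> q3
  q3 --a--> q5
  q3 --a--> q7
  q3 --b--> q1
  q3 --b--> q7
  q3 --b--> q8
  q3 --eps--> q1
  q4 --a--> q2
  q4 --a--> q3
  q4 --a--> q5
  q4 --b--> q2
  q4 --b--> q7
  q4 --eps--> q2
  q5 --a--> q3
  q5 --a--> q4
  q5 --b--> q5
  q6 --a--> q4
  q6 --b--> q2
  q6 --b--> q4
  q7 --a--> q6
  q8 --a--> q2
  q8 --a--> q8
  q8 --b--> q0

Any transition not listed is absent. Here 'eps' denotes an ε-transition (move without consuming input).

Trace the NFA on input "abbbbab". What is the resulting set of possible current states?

{q0, q1, q2, q4, q5, q7, q8}

Start: ε-closure({q0}) = {q0, q5}.
Read 'a': {q0, q5} → {q1, q2, q3, q4, q6, q7, q8}.
Read 'b': {q1, q2, q3, q4, q6, q7, q8} → {q0, q1, q2, q4, q5, q7, q8}.
Read 'b': {q0, q1, q2, q4, q5, q7, q8} → {q0, q2, q5, q6, q7, q8}.
Read 'b': {q0, q2, q5, q6, q7, q8} → {q0, q2, q4, q5, q6, q8}.
Read 'b': {q0, q2, q4, q5, q6, q8} → {q0, q2, q4, q5, q6, q7, q8}.
Read 'a': {q0, q2, q4, q5, q6, q7, q8} → {q1, q2, q3, q4, q5, q6, q7, q8}.
Read 'b': {q1, q2, q3, q4, q5, q6, q7, q8} → {q0, q1, q2, q4, q5, q7, q8}.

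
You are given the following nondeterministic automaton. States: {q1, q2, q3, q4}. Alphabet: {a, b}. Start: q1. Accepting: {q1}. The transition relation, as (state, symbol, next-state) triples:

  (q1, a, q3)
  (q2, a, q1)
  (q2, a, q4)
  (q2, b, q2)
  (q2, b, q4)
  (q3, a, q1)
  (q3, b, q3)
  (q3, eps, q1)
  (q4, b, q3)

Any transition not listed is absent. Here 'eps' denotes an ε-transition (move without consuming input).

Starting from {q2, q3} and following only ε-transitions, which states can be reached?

{q1, q2, q3}

Begin with {q2, q3}.
ε-move q3 → q1; add q1.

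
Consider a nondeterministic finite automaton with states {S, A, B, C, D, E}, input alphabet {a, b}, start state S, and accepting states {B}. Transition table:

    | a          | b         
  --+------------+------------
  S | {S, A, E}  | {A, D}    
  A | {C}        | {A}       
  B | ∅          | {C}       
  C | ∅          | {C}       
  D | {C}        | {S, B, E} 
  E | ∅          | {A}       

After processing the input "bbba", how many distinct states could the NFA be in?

Start in {S}.
Read 'b': S→{A, D}; now {A, D}.
Read 'b': A→{A}, D→{S, B, E}; now {S, A, B, E}.
Read 'b': S→{A, D}, A→{A}, B→{C}, E→{A}; now {A, C, D}.
Read 'a': A→{C}, C→∅, D→{C}; now {C}.
That set has 1 state.

1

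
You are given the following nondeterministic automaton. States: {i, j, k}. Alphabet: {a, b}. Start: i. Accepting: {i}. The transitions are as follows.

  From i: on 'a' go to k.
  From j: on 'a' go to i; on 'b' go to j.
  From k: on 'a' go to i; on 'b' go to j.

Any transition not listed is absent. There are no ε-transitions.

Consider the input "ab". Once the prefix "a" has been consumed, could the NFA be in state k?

Start in {i}.
Read 'a': {i} → {k}.
State k is in {k}.

Yes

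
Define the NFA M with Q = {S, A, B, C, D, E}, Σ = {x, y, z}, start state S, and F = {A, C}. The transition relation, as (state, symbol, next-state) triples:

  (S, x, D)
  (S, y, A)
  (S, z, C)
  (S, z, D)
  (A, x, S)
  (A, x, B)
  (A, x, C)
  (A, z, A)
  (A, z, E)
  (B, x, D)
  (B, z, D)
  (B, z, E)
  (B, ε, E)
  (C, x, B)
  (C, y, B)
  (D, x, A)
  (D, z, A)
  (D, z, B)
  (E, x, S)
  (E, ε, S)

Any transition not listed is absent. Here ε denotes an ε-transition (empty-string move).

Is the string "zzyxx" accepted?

No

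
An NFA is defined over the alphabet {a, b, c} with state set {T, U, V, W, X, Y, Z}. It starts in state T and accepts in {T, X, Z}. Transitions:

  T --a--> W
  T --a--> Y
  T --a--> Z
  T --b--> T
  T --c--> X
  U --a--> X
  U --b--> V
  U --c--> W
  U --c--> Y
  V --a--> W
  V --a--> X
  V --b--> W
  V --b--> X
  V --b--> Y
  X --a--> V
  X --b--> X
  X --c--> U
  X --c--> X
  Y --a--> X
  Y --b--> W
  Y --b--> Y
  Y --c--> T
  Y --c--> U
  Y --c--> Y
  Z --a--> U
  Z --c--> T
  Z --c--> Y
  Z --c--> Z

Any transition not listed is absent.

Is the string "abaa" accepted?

No

Start in {T}.
Read 'a': T→{W, Y, Z}; now {W, Y, Z}.
Read 'b': W→∅, Y→{W, Y}, Z→∅; now {W, Y}.
Read 'a': W→∅, Y→{X}; now {X}.
Read 'a': X→{V}; now {V}.
The final set {V} contains no accepting state.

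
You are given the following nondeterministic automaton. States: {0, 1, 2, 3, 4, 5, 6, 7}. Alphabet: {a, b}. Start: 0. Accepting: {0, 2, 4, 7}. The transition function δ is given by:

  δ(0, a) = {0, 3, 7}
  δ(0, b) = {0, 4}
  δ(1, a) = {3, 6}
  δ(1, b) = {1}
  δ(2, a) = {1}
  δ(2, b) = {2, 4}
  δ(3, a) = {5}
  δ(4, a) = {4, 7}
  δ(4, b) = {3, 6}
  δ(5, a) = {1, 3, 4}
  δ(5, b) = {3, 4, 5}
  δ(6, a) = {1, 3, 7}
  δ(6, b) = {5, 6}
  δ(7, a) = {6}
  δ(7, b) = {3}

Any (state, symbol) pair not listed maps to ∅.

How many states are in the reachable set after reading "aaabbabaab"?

Start in {0}.
Read 'a': 0→{0, 3, 7}; now {0, 3, 7}.
Read 'a': 0→{0, 3, 7}, 3→{5}, 7→{6}; now {0, 3, 5, 6, 7}.
Read 'a': 0→{0, 3, 7}, 3→{5}, 5→{1, 3, 4}, 6→{1, 3, 7}, 7→{6}; now {0, 1, 3, 4, 5, 6, 7}.
Read 'b': 0→{0, 4}, 1→{1}, 3→∅, 4→{3, 6}, 5→{3, 4, 5}, 6→{5, 6}, 7→{3}; now {0, 1, 3, 4, 5, 6}.
Read 'b': 0→{0, 4}, 1→{1}, 3→∅, 4→{3, 6}, 5→{3, 4, 5}, 6→{5, 6}; now {0, 1, 3, 4, 5, 6}.
Read 'a': 0→{0, 3, 7}, 1→{3, 6}, 3→{5}, 4→{4, 7}, 5→{1, 3, 4}, 6→{1, 3, 7}; now {0, 1, 3, 4, 5, 6, 7}.
Read 'b': 0→{0, 4}, 1→{1}, 3→∅, 4→{3, 6}, 5→{3, 4, 5}, 6→{5, 6}, 7→{3}; now {0, 1, 3, 4, 5, 6}.
Read 'a': 0→{0, 3, 7}, 1→{3, 6}, 3→{5}, 4→{4, 7}, 5→{1, 3, 4}, 6→{1, 3, 7}; now {0, 1, 3, 4, 5, 6, 7}.
Read 'a': 0→{0, 3, 7}, 1→{3, 6}, 3→{5}, 4→{4, 7}, 5→{1, 3, 4}, 6→{1, 3, 7}, 7→{6}; now {0, 1, 3, 4, 5, 6, 7}.
Read 'b': 0→{0, 4}, 1→{1}, 3→∅, 4→{3, 6}, 5→{3, 4, 5}, 6→{5, 6}, 7→{3}; now {0, 1, 3, 4, 5, 6}.
That set has 6 states.

6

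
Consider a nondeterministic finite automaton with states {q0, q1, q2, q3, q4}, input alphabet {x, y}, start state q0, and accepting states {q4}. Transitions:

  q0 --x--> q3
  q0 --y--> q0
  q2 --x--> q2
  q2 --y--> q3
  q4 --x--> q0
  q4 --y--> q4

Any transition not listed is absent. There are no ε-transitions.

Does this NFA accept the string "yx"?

No

Start in {q0}.
Read 'y': {q0} → {q0}.
Read 'x': {q0} → {q3}.
The final set {q3} contains no accepting state.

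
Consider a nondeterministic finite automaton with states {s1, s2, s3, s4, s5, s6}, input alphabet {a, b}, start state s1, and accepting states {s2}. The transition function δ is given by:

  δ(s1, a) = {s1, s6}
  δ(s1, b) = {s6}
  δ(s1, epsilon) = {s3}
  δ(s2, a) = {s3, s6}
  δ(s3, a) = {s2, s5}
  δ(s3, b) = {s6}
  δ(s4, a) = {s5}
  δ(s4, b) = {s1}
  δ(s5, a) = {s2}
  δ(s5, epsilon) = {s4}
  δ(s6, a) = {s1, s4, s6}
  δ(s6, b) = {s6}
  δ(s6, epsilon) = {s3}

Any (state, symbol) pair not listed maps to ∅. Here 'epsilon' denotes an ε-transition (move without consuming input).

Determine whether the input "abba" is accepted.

Yes

Start: ε-closure({s1}) = {s1, s3}.
Read 'a': s1→{s1, s6}, s3→{s2, s5}; union {s1, s2, s5, s6}; ε-closure = {s1, s2, s3, s4, s5, s6}.
Read 'b': s1→{s6}, s2→∅, s3→{s6}, s4→{s1}, s5→∅, s6→{s6}; union {s1, s6}; ε-closure = {s1, s3, s6}.
Read 'b': s1→{s6}, s3→{s6}, s6→{s6}; union {s6}; ε-closure = {s3, s6}.
Read 'a': s3→{s2, s5}, s6→{s1, s4, s6}; union {s1, s2, s4, s5, s6}; ε-closure = {s1, s2, s3, s4, s5, s6}.
The final set {s1, s2, s3, s4, s5, s6} contains the accepting state s2.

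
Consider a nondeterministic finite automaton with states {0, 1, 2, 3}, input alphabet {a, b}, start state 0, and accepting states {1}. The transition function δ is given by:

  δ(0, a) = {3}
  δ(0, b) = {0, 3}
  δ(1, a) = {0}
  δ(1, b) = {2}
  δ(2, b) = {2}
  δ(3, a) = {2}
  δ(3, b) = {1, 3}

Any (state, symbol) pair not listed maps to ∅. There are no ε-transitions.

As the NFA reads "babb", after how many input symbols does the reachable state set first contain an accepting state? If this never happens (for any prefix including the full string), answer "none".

Start in {0}.
Read 'b': 0→{0, 3}; now {0, 3}.
Read 'a': 0→{3}, 3→{2}; now {2, 3}.
Read 'b': 2→{2}, 3→{1, 3}; now {1, 2, 3}.
None of the earlier sets intersect F, but {1, 2, 3} does.

3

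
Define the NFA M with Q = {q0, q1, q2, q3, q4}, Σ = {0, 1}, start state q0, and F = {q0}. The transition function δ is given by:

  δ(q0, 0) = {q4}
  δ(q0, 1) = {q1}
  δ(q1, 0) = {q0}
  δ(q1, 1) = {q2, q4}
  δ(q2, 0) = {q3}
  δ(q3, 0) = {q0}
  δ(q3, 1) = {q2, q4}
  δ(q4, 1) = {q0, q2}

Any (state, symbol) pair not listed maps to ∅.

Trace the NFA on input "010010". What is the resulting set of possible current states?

{q0}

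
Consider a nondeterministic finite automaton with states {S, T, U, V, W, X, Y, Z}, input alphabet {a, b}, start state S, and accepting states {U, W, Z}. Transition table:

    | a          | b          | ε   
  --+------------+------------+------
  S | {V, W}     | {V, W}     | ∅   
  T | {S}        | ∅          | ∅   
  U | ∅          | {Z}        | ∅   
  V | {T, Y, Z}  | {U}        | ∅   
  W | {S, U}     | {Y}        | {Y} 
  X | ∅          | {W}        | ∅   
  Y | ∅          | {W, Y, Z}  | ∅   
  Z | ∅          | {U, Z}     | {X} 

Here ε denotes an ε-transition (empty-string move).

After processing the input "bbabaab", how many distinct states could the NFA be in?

Start in {S}.
Read 'b': S→{V, W}; union {V, W}; ε-closure = {V, W, Y}.
Read 'b': V→{U}, W→{Y}, Y→{W, Y, Z}; union {U, W, Y, Z}; ε-closure = {U, W, X, Y, Z}.
Read 'a': U→∅, W→{S, U}, X→∅, Y→∅, Z→∅; now {S, U}.
Read 'b': S→{V, W}, U→{Z}; union {V, W, Z}; ε-closure = {V, W, X, Y, Z}.
Read 'a': V→{T, Y, Z}, W→{S, U}, X→∅, Y→∅, Z→∅; union {S, T, U, Y, Z}; ε-closure = {S, T, U, X, Y, Z}.
Read 'a': S→{V, W}, T→{S}, U→∅, X→∅, Y→∅, Z→∅; union {S, V, W}; ε-closure = {S, V, W, Y}.
Read 'b': S→{V, W}, V→{U}, W→{Y}, Y→{W, Y, Z}; union {U, V, W, Y, Z}; ε-closure = {U, V, W, X, Y, Z}.
That set has 6 states.

6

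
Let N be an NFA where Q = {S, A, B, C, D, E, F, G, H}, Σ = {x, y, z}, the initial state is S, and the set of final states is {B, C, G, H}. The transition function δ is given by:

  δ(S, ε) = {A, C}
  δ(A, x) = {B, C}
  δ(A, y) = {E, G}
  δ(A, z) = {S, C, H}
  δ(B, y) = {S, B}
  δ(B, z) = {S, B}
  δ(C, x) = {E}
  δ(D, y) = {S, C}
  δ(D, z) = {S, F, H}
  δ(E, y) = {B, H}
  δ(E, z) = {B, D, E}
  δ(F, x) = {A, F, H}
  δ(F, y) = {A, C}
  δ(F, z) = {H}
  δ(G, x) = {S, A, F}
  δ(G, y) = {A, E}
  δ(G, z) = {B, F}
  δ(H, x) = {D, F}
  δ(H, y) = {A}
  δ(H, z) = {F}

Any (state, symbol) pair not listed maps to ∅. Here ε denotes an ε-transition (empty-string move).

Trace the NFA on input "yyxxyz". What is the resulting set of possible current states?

{S, A, B, C, D, E, F, H}

Start: ε-closure({S}) = {S, A, C}.
Read 'y': {S, A, C} → {E, G}.
Read 'y': {E, G} → {A, B, E, H}.
Read 'x': {A, B, E, H} → {B, C, D, F}.
Read 'x': {B, C, D, F} → {A, E, F, H}.
Read 'y': {A, E, F, H} → {A, B, C, E, G, H}.
Read 'z': {A, B, C, E, G, H} → {S, A, B, C, D, E, F, H}.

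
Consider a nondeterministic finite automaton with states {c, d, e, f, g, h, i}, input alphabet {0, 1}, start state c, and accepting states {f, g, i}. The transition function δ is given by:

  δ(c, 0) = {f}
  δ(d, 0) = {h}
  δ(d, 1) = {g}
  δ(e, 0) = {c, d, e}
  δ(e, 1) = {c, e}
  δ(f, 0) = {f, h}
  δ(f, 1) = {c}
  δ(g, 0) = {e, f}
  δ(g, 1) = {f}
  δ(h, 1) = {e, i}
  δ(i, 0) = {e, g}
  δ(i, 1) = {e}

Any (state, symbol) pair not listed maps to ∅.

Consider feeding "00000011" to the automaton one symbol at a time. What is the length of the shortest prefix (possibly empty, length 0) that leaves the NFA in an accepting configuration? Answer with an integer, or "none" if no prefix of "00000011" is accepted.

1

Start in {c}.
Read '0': c→{f}; now {f}.
None of the earlier sets intersect F, but {f} does.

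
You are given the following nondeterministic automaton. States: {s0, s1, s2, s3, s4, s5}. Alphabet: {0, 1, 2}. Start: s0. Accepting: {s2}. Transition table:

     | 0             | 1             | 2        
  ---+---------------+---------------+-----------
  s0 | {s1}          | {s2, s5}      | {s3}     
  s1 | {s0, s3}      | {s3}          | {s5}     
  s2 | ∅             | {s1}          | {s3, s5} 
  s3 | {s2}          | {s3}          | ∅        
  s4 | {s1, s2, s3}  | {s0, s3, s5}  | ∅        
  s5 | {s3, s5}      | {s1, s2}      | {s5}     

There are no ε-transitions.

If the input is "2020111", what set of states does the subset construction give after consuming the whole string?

Start in {s0}.
Read '2': {s0} → {s3}.
Read '0': {s3} → {s2}.
Read '2': {s2} → {s3, s5}.
Read '0': {s3, s5} → {s2, s3, s5}.
Read '1': {s2, s3, s5} → {s1, s2, s3}.
Read '1': {s1, s2, s3} → {s1, s3}.
Read '1': {s1, s3} → {s3}.

{s3}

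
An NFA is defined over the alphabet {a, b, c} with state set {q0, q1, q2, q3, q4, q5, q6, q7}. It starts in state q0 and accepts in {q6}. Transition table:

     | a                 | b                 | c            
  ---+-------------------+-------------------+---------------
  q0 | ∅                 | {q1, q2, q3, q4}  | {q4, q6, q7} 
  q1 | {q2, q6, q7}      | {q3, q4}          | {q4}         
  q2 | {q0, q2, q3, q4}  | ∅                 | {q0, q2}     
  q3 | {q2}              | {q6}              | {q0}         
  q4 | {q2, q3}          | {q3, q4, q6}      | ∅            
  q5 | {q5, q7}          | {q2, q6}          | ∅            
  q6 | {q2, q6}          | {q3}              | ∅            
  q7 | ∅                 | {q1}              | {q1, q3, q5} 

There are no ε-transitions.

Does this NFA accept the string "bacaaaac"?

Start in {q0}.
Read 'b': {q0} → {q1, q2, q3, q4}.
Read 'a': {q1, q2, q3, q4} → {q0, q2, q3, q4, q6, q7}.
Read 'c': {q0, q2, q3, q4, q6, q7} → {q0, q1, q2, q3, q4, q5, q6, q7}.
Read 'a': {q0, q1, q2, q3, q4, q5, q6, q7} → {q0, q2, q3, q4, q5, q6, q7}.
Read 'a': {q0, q2, q3, q4, q5, q6, q7} → {q0, q2, q3, q4, q5, q6, q7}.
Read 'a': {q0, q2, q3, q4, q5, q6, q7} → {q0, q2, q3, q4, q5, q6, q7}.
Read 'a': {q0, q2, q3, q4, q5, q6, q7} → {q0, q2, q3, q4, q5, q6, q7}.
Read 'c': {q0, q2, q3, q4, q5, q6, q7} → {q0, q1, q2, q3, q4, q5, q6, q7}.
The final set {q0, q1, q2, q3, q4, q5, q6, q7} contains the accepting state q6.

Yes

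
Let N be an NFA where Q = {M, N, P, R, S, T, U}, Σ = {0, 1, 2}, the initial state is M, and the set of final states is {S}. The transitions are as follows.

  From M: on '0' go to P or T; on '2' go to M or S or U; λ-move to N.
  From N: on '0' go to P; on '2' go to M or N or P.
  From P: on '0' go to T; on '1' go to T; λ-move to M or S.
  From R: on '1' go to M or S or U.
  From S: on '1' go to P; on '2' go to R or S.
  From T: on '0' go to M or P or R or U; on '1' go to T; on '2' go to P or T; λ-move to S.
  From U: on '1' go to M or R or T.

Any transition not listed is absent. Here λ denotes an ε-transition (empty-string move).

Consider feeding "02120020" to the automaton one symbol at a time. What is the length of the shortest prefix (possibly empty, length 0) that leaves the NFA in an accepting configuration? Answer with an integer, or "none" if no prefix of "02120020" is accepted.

1

Start: ε-closure({M}) = {M, N}.
Read '0': M→{P, T}, N→{P}; union {P, T}; ε-closure = {M, N, P, S, T}.
None of the earlier sets intersect F, but {M, N, P, S, T} does.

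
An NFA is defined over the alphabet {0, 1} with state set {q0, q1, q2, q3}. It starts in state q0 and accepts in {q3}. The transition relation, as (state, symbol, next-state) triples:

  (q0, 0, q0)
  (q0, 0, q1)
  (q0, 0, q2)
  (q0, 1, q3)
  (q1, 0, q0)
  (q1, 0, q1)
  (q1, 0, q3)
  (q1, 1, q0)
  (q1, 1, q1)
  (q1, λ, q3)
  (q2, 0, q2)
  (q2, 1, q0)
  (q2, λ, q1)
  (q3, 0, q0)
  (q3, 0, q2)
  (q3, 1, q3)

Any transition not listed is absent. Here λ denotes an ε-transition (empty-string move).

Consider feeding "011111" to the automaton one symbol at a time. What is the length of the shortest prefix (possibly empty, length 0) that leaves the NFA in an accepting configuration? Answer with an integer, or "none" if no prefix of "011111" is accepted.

1

Start in {q0}.
Read '0': {q0} → {q0, q1, q2, q3}.
None of the earlier sets intersect F, but {q0, q1, q2, q3} does.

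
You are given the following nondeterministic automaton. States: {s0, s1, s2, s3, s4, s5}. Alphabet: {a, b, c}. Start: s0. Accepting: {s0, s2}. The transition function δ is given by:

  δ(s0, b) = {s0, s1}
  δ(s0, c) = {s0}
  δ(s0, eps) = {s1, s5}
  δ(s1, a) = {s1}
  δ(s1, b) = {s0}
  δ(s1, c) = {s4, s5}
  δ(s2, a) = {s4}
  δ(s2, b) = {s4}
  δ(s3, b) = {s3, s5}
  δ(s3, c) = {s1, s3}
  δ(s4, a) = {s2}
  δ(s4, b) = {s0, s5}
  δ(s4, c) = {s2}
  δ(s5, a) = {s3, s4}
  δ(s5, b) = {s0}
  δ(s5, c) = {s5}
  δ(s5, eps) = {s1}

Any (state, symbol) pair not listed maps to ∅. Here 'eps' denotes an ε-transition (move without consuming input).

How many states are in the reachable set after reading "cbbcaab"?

Start: ε-closure({s0}) = {s0, s1, s5}.
Read 'c': {s0, s1, s5} → {s0, s1, s4, s5}.
Read 'b': {s0, s1, s4, s5} → {s0, s1, s5}.
Read 'b': {s0, s1, s5} → {s0, s1, s5}.
Read 'c': {s0, s1, s5} → {s0, s1, s4, s5}.
Read 'a': {s0, s1, s4, s5} → {s1, s2, s3, s4}.
Read 'a': {s1, s2, s3, s4} → {s1, s2, s4}.
Read 'b': {s1, s2, s4} → {s0, s1, s4, s5}.
That set has 4 states.

4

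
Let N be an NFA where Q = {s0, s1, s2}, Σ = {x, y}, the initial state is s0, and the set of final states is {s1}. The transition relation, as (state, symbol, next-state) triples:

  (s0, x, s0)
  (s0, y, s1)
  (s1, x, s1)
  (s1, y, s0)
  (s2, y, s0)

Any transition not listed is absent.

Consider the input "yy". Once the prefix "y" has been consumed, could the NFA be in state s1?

Start in {s0}.
Read 'y': s0→{s1}; now {s1}.
State s1 is in {s1}.

Yes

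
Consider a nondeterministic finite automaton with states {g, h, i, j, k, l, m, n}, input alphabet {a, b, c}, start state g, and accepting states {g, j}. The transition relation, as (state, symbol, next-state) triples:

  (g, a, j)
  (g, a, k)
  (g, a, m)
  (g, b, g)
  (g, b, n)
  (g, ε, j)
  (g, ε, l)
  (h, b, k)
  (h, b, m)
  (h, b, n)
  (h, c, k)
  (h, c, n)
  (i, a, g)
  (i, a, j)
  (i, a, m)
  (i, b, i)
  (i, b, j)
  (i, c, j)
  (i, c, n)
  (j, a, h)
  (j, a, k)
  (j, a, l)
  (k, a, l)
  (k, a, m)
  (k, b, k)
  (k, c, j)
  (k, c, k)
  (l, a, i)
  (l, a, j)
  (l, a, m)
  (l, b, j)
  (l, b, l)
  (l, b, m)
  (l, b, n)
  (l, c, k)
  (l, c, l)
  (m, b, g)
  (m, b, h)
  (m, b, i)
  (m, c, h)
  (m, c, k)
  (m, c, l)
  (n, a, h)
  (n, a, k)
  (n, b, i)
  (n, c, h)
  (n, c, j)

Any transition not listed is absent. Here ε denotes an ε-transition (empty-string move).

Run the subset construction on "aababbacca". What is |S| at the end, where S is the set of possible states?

Start: ε-closure({g}) = {g, j, l}.
Read 'a': {g, j, l} → {h, i, j, k, l, m}.
Read 'a': {h, i, j, k, l, m} → {g, h, i, j, k, l, m}.
Read 'b': {g, h, i, j, k, l, m} → {g, h, i, j, k, l, m, n}.
Read 'a': {g, h, i, j, k, l, m, n} → {g, h, i, j, k, l, m}.
Read 'b': {g, h, i, j, k, l, m} → {g, h, i, j, k, l, m, n}.
Read 'b': {g, h, i, j, k, l, m, n} → {g, h, i, j, k, l, m, n}.
Read 'a': {g, h, i, j, k, l, m, n} → {g, h, i, j, k, l, m}.
Read 'c': {g, h, i, j, k, l, m} → {h, j, k, l, n}.
Read 'c': {h, j, k, l, n} → {h, j, k, l, n}.
Read 'a': {h, j, k, l, n} → {h, i, j, k, l, m}.
That set has 6 states.

6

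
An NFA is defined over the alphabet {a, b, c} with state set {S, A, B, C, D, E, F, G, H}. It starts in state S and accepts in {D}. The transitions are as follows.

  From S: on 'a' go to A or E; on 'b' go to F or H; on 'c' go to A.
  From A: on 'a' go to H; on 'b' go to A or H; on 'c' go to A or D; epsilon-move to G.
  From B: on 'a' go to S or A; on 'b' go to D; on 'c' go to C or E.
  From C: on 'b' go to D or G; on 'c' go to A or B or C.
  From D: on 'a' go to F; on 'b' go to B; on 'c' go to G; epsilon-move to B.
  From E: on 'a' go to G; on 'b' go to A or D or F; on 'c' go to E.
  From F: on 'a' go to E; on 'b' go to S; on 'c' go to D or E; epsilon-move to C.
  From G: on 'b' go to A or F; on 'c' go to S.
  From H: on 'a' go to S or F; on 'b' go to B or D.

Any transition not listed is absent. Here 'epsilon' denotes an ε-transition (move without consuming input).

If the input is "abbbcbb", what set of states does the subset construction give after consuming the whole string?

Start in {S}.
Read 'a': S→{A, E}; union {A, E}; ε-closure = {A, E, G}.
Read 'b': A→{A, H}, E→{A, D, F}, G→{A, F}; union {A, D, F, H}; ε-closure = {A, B, C, D, F, G, H}.
Read 'b': A→{A, H}, B→{D}, C→{D, G}, D→{B}, F→{S}, G→{A, F}, H→{B, D}; union {S, A, B, D, F, G, H}; ε-closure = {S, A, B, C, D, F, G, H}.
Read 'b': S→{F, H}, A→{A, H}, B→{D}, C→{D, G}, D→{B}, F→{S}, G→{A, F}, H→{B, D}; union {S, A, B, D, F, G, H}; ε-closure = {S, A, B, C, D, F, G, H}.
Read 'c': S→{A}, A→{A, D}, B→{C, E}, C→{A, B, C}, D→{G}, F→{D, E}, G→{S}, H→∅; now {S, A, B, C, D, E, G}.
Read 'b': S→{F, H}, A→{A, H}, B→{D}, C→{D, G}, D→{B}, E→{A, D, F}, G→{A, F}; union {A, B, D, F, G, H}; ε-closure = {A, B, C, D, F, G, H}.
Read 'b': A→{A, H}, B→{D}, C→{D, G}, D→{B}, F→{S}, G→{A, F}, H→{B, D}; union {S, A, B, D, F, G, H}; ε-closure = {S, A, B, C, D, F, G, H}.

{S, A, B, C, D, F, G, H}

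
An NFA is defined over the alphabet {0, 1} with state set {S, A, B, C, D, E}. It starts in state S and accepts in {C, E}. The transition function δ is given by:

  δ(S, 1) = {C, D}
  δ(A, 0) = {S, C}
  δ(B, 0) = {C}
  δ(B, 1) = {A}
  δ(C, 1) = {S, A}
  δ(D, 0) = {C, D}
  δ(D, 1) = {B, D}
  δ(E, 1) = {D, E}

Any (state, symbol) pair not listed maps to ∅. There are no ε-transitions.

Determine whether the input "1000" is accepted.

Yes

Start in {S}.
Read '1': {S} → {C, D}.
Read '0': {C, D} → {C, D}.
Read '0': {C, D} → {C, D}.
Read '0': {C, D} → {C, D}.
The final set {C, D} contains the accepting state C.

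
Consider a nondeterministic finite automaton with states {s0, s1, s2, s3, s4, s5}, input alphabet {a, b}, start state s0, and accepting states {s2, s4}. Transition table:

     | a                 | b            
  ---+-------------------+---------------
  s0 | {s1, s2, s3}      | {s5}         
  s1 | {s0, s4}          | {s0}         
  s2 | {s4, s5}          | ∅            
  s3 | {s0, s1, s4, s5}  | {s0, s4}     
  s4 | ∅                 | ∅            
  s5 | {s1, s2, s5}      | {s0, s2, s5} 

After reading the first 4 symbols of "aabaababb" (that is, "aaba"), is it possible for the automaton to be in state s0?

Start in {s0}.
Read 'a': {s0} → {s1, s2, s3}.
Read 'a': {s1, s2, s3} → {s0, s1, s4, s5}.
Read 'b': {s0, s1, s4, s5} → {s0, s2, s5}.
Read 'a': {s0, s2, s5} → {s1, s2, s3, s4, s5}.
State s0 is not in {s1, s2, s3, s4, s5}.

No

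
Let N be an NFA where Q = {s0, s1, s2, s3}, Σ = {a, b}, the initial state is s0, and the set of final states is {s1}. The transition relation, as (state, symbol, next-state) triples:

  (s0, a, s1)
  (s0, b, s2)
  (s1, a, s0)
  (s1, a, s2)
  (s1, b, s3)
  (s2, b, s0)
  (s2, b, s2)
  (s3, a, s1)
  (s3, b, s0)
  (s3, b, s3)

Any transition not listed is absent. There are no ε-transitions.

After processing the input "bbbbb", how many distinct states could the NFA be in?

Start in {s0}.
Read 'b': {s0} → {s2}.
Read 'b': {s2} → {s0, s2}.
Read 'b': {s0, s2} → {s0, s2}.
Read 'b': {s0, s2} → {s0, s2}.
Read 'b': {s0, s2} → {s0, s2}.
That set has 2 states.

2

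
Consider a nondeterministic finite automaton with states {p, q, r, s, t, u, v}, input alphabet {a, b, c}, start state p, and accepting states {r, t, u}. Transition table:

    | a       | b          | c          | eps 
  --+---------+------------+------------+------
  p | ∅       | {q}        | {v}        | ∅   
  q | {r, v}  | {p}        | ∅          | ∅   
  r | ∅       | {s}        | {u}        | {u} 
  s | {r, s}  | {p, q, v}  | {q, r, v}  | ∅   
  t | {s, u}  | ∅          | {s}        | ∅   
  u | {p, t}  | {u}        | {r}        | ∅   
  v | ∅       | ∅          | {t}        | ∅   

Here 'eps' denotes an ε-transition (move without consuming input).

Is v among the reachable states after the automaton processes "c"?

Yes

Start in {p}.
Read 'c': p→{v}; now {v}.
State v is in {v}.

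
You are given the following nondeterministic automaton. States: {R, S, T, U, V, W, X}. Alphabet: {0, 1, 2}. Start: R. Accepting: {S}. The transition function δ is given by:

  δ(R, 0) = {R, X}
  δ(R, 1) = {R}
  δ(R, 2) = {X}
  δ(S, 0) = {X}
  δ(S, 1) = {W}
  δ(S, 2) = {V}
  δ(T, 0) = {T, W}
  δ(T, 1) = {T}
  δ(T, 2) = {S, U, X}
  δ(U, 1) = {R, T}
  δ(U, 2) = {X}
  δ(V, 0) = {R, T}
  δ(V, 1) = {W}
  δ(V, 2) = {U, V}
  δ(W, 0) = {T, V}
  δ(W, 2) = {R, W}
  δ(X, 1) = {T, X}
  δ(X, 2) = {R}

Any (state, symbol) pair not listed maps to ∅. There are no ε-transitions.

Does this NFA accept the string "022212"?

Start in {R}.
Read '0': {R} → {R, X}.
Read '2': {R, X} → {R, X}.
Read '2': {R, X} → {R, X}.
Read '2': {R, X} → {R, X}.
Read '1': {R, X} → {R, T, X}.
Read '2': {R, T, X} → {R, S, U, X}.
The final set {R, S, U, X} contains the accepting state S.

Yes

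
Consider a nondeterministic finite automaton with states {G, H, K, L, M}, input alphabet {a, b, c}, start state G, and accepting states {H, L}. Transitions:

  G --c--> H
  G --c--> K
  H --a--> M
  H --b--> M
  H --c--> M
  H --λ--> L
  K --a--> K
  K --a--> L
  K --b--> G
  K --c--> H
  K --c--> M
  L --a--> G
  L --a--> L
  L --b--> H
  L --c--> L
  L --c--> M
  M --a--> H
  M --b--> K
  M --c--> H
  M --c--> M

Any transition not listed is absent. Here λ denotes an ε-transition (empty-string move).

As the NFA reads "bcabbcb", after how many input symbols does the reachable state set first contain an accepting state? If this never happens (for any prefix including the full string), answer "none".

none

Start in {G}.
Read 'b': {G} → ∅.
The set is empty and remains empty for the remaining 6 symbols.
No reachable set along the way intersects F.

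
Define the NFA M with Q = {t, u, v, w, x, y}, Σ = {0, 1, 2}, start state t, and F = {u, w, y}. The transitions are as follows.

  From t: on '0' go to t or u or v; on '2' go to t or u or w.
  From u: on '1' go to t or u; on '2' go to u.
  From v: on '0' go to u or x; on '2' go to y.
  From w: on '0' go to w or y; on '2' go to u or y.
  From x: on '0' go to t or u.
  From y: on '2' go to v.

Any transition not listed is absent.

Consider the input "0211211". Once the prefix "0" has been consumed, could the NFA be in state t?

Yes

Start in {t}.
Read '0': {t} → {t, u, v}.
State t is in {t, u, v}.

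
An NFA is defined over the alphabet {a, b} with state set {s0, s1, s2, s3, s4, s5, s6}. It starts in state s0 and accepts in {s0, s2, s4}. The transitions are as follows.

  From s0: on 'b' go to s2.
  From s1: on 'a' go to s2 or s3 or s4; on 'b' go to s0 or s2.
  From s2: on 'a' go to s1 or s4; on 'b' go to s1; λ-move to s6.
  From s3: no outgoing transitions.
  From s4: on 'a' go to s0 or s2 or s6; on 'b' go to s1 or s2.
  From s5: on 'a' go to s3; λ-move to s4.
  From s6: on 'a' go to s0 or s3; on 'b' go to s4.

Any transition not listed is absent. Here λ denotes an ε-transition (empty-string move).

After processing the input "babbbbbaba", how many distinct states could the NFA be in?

Start in {s0}.
Read 'b': {s0} → {s2, s6}.
Read 'a': {s2, s6} → {s0, s1, s3, s4}.
Read 'b': {s0, s1, s3, s4} → {s0, s1, s2, s6}.
Read 'b': {s0, s1, s2, s6} → {s0, s1, s2, s4, s6}.
Read 'b': {s0, s1, s2, s4, s6} → {s0, s1, s2, s4, s6}.
Read 'b': {s0, s1, s2, s4, s6} → {s0, s1, s2, s4, s6}.
Read 'b': {s0, s1, s2, s4, s6} → {s0, s1, s2, s4, s6}.
Read 'a': {s0, s1, s2, s4, s6} → {s0, s1, s2, s3, s4, s6}.
Read 'b': {s0, s1, s2, s3, s4, s6} → {s0, s1, s2, s4, s6}.
Read 'a': {s0, s1, s2, s4, s6} → {s0, s1, s2, s3, s4, s6}.
That set has 6 states.

6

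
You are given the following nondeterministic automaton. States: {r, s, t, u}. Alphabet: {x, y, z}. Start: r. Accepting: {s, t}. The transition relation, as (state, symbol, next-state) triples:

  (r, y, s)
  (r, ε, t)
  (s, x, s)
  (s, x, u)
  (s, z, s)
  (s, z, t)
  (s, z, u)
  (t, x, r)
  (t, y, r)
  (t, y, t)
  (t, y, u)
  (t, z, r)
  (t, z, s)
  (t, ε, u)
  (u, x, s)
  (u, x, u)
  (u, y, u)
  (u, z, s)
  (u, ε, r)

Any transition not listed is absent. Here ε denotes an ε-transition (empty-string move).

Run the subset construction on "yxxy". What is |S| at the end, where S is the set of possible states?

4

Start: ε-closure({r}) = {r, t, u}.
Read 'y': r→{s}, t→{r, t, u}, u→{u}; now {r, s, t, u}.
Read 'x': r→∅, s→{s, u}, t→{r}, u→{s, u}; union {r, s, u}; ε-closure = {r, s, t, u}.
Read 'x': r→∅, s→{s, u}, t→{r}, u→{s, u}; union {r, s, u}; ε-closure = {r, s, t, u}.
Read 'y': r→{s}, s→∅, t→{r, t, u}, u→{u}; now {r, s, t, u}.
That set has 4 states.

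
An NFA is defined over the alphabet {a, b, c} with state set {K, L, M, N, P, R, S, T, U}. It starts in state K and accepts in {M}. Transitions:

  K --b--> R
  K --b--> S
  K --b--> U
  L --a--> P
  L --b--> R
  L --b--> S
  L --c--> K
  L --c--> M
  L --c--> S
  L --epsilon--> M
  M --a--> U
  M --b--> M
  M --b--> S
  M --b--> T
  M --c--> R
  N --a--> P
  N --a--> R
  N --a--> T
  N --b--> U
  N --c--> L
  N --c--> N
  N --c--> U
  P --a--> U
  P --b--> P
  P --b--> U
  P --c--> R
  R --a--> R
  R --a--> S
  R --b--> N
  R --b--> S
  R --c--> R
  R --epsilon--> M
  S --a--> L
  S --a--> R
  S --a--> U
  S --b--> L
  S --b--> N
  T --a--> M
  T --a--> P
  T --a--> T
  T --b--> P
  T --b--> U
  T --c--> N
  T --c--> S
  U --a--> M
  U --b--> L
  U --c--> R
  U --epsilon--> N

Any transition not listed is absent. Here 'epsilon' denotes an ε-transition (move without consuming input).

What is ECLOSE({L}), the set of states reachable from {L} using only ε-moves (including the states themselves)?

Begin with {L}.
ε-move L → M; add M.

{L, M}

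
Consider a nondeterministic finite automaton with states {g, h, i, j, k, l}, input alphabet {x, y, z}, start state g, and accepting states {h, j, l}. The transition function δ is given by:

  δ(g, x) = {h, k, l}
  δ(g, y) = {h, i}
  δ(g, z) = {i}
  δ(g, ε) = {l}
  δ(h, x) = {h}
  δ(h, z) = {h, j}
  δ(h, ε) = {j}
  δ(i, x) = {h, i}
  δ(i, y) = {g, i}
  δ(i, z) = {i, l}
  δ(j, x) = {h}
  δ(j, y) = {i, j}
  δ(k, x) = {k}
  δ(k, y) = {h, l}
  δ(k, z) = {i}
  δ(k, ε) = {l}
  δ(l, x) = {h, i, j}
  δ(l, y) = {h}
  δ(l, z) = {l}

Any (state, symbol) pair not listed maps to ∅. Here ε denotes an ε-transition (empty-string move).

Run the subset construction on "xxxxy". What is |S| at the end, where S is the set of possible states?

Start: ε-closure({g}) = {g, l}.
Read 'x': g→{h, k, l}, l→{h, i, j}; now {h, i, j, k, l}.
Read 'x': h→{h}, i→{h, i}, j→{h}, k→{k}, l→{h, i, j}; union {h, i, j, k}; ε-closure = {h, i, j, k, l}.
Read 'x': h→{h}, i→{h, i}, j→{h}, k→{k}, l→{h, i, j}; union {h, i, j, k}; ε-closure = {h, i, j, k, l}.
Read 'x': h→{h}, i→{h, i}, j→{h}, k→{k}, l→{h, i, j}; union {h, i, j, k}; ε-closure = {h, i, j, k, l}.
Read 'y': h→∅, i→{g, i}, j→{i, j}, k→{h, l}, l→{h}; now {g, h, i, j, l}.
That set has 5 states.

5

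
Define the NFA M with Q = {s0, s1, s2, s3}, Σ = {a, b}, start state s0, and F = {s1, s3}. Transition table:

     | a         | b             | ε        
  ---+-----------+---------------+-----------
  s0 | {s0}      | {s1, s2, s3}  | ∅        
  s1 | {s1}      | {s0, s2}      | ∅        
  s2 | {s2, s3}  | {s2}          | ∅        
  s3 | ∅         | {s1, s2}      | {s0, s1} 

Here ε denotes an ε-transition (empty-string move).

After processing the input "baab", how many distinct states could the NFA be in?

Start in {s0}.
Read 'b': {s0} → {s0, s1, s2, s3}.
Read 'a': {s0, s1, s2, s3} → {s0, s1, s2, s3}.
Read 'a': {s0, s1, s2, s3} → {s0, s1, s2, s3}.
Read 'b': {s0, s1, s2, s3} → {s0, s1, s2, s3}.
That set has 4 states.

4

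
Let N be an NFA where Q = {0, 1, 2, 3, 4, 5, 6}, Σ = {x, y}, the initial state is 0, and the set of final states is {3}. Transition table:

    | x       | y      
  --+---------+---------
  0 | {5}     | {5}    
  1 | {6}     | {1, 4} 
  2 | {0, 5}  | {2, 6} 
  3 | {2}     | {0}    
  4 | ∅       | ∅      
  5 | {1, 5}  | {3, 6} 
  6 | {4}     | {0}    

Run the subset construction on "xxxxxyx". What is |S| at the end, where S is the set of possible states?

Start in {0}.
Read 'x': {0} → {5}.
Read 'x': {5} → {1, 5}.
Read 'x': {1, 5} → {1, 5, 6}.
Read 'x': {1, 5, 6} → {1, 4, 5, 6}.
Read 'x': {1, 4, 5, 6} → {1, 4, 5, 6}.
Read 'y': {1, 4, 5, 6} → {0, 1, 3, 4, 6}.
Read 'x': {0, 1, 3, 4, 6} → {2, 4, 5, 6}.
That set has 4 states.

4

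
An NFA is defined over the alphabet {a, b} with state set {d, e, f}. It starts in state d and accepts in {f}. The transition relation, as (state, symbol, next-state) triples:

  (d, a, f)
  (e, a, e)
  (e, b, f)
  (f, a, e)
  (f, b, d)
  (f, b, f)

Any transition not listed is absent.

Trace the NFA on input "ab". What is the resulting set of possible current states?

{d, f}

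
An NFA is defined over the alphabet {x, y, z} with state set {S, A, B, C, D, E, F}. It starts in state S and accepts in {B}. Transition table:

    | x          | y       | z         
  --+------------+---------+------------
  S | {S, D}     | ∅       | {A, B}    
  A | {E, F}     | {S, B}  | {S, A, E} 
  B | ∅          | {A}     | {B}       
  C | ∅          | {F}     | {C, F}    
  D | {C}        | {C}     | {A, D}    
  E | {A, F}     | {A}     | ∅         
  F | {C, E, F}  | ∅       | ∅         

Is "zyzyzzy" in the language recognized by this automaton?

Start in {S}.
Read 'z': {S} → {A, B}.
Read 'y': {A, B} → {S, A, B}.
Read 'z': {S, A, B} → {S, A, B, E}.
Read 'y': {S, A, B, E} → {S, A, B}.
Read 'z': {S, A, B} → {S, A, B, E}.
Read 'z': {S, A, B, E} → {S, A, B, E}.
Read 'y': {S, A, B, E} → {S, A, B}.
The final set {S, A, B} contains the accepting state B.

Yes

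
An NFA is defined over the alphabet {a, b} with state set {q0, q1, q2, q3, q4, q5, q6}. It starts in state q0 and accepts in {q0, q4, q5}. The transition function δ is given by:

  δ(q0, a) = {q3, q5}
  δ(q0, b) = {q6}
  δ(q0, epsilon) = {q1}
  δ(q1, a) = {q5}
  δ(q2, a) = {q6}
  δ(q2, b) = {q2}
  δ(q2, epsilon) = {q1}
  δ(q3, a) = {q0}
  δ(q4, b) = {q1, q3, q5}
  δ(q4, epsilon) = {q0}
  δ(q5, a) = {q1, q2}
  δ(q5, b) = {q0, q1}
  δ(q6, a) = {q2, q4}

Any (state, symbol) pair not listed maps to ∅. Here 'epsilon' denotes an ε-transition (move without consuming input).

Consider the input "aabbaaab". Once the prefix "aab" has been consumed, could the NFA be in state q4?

No

Start: ε-closure({q0}) = {q0, q1}.
Read 'a': {q0, q1} → {q3, q5}.
Read 'a': {q3, q5} → {q0, q1, q2}.
Read 'b': {q0, q1, q2} → {q1, q2, q6}.
State q4 is not in {q1, q2, q6}.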